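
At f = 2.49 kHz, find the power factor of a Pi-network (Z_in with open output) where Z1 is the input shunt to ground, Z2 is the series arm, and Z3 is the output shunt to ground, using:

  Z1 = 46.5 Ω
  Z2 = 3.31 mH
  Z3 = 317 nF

Step 1 — Angular frequency: ω = 2π·f = 2π·2490 = 1.565e+04 rad/s.
Step 2 — Component impedances:
  Z1: Z = R = 46.5 Ω
  Z2: Z = jωL = j·1.565e+04·0.00331 = 0 + j51.79 Ω
  Z3: Z = 1/(jωC) = -j/(ω·C) = 0 - j201.6 Ω
Step 3 — With open output, the series arm Z2 and the output shunt Z3 appear in series to ground: Z2 + Z3 = 0 - j149.8 Ω.
Step 4 — Parallel with input shunt Z1: Z_in = Z1 || (Z2 + Z3) = 42.42 - j13.16 Ω = 44.41∠-17.2° Ω.
Step 5 — Power factor: PF = cos(φ) = Re(Z)/|Z| = 42.416/44.411 = 0.9551.
Step 6 — Type: Im(Z) = -13.16 ⇒ leading (phase φ = -17.2°).

PF = 0.9551 (leading, φ = -17.2°)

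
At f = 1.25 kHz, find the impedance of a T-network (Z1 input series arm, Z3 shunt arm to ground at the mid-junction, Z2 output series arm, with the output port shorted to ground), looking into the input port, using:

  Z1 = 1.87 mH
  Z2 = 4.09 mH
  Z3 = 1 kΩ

Step 1 — Angular frequency: ω = 2π·f = 2π·1250 = 7854 rad/s.
Step 2 — Component impedances:
  Z1: Z = jωL = j·7854·0.00187 = 0 + j14.69 Ω
  Z2: Z = jωL = j·7854·0.00409 = 0 + j32.12 Ω
  Z3: Z = R = 1000 Ω
Step 3 — With the output port shorted to ground, the output series arm Z2 runs from the junction to ground; the shunt arm Z3 also runs from the junction to ground. They appear in parallel: Z3 || Z2 = 1.031 + j32.09 Ω.
Step 4 — Series with input arm Z1: Z_in = Z1 + (Z3 || Z2) = 1.031 + j46.78 Ω = 46.79∠88.7° Ω.

Z = 1.031 + j46.78 Ω = 46.79∠88.7° Ω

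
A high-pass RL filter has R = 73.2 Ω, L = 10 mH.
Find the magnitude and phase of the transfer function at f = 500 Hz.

Step 1 — Angular frequency: ω = 2π·500 = 3142 rad/s.
Step 2 — Transfer function: H(jω) = jωL/(R + jωL).
Step 3 — Numerator jωL = j·31.42; denominator R + jωL = 73.2 + j31.42.
Step 4 — H = 0.1555 + j0.3624.
Step 5 — Magnitude: |H| = 0.3944 (-8.1 dB); phase: φ = 66.8°.

|H| = 0.3944 (-8.1 dB), φ = 66.8°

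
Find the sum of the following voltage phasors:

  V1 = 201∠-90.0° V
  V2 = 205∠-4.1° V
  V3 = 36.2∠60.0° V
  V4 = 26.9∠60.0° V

Step 1 — Convert each phasor to rectangular form:
  V1 = 201·(cos(-90.0°) + j·sin(-90.0°)) = 0 - j201 V
  V2 = 205·(cos(-4.1°) + j·sin(-4.1°)) = 204.5 - j14.66 V
  V3 = 36.2·(cos(60.0°) + j·sin(60.0°)) = 18.1 + j31.35 V
  V4 = 26.9·(cos(60.0°) + j·sin(60.0°)) = 13.45 + j23.3 V
Step 2 — Sum components: V_total = 236 - j161 V.
Step 3 — Convert to polar: |V_total| = 285.7 V, ∠V_total = -34.3°.

V_total = 285.7∠-34.3° V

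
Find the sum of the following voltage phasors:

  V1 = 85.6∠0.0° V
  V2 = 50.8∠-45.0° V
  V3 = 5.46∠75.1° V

Step 1 — Convert each phasor to rectangular form:
  V1 = 85.6·(cos(0.0°) + j·sin(0.0°)) = 85.6 V
  V2 = 50.8·(cos(-45.0°) + j·sin(-45.0°)) = 35.92 - j35.92 V
  V3 = 5.46·(cos(75.1°) + j·sin(75.1°)) = 1.404 + j5.276 V
Step 2 — Sum components: V_total = 122.9 - j30.64 V.
Step 3 — Convert to polar: |V_total| = 126.7 V, ∠V_total = -14.0°.

V_total = 126.7∠-14.0° V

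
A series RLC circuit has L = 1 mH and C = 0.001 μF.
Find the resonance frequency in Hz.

Step 1 — Resonance condition Im(Z)=0 gives ω₀ = 1/√(LC).
Step 2 — ω₀ = 1/√(0.001·1e-09) = 1e+06 rad/s.
Step 3 — f₀ = ω₀/(2π) = 1.592e+05 Hz.

f₀ = 1.592e+05 Hz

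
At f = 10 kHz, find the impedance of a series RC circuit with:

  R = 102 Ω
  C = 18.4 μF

Step 1 — Angular frequency: ω = 2π·f = 2π·1e+04 = 6.283e+04 rad/s.
Step 2 — Component impedances:
  R: Z = R = 102 Ω
  C: Z = 1/(jωC) = -j/(ω·C) = 0 - j0.865 Ω
Step 3 — Series combination: Z_total = R + C = 102 - j0.865 Ω = 102∠-0.5° Ω.

Z = 102 - j0.865 Ω = 102∠-0.5° Ω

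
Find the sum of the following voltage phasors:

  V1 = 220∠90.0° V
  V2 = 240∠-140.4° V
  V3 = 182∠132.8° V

Step 1 — Convert each phasor to rectangular form:
  V1 = 220·(cos(90.0°) + j·sin(90.0°)) = 0 + j220 V
  V2 = 240·(cos(-140.4°) + j·sin(-140.4°)) = -184.9 - j153 V
  V3 = 182·(cos(132.8°) + j·sin(132.8°)) = -123.7 + j133.5 V
Step 2 — Sum components: V_total = -308.6 + j200.6 V.
Step 3 — Convert to polar: |V_total| = 368 V, ∠V_total = 147.0°.

V_total = 368∠147.0° V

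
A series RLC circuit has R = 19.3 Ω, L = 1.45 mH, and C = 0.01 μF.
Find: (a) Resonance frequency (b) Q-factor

Step 1 — Resonance condition Im(Z)=0 gives ω₀ = 1/√(LC).
Step 2 — ω₀ = 1/√(0.00145·1e-08) = 2.626e+05 rad/s.
Step 3 — f₀ = ω₀/(2π) = 4.18e+04 Hz.
Step 4 — Series Q: Q = ω₀L/R = 2.626e+05·0.00145/19.3 = 19.73.

(a) f₀ = 4.18e+04 Hz  (b) Q = 19.73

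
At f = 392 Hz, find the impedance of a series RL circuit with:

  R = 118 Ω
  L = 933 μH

Step 1 — Angular frequency: ω = 2π·f = 2π·392 = 2463 rad/s.
Step 2 — Component impedances:
  R: Z = R = 118 Ω
  L: Z = jωL = j·2463·0.000933 = 0 + j2.298 Ω
Step 3 — Series combination: Z_total = R + L = 118 + j2.298 Ω = 118∠1.1° Ω.

Z = 118 + j2.298 Ω = 118∠1.1° Ω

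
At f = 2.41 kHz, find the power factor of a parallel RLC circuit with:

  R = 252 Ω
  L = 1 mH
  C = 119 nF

Step 1 — Angular frequency: ω = 2π·f = 2π·2410 = 1.514e+04 rad/s.
Step 2 — Component impedances:
  R: Z = R = 252 Ω
  L: Z = jωL = j·1.514e+04·0.001 = 0 + j15.14 Ω
  C: Z = 1/(jωC) = -j/(ω·C) = 0 - j555 Ω
Step 3 — Parallel combination: 1/Z_total = 1/R + 1/L + 1/C; Z_total = 0.958 + j15.51 Ω = 15.54∠86.5° Ω.
Step 4 — Power factor: PF = cos(φ) = Re(Z)/|Z| = 0.95801/15.538 = 0.06166.
Step 5 — Type: Im(Z) = 15.51 ⇒ lagging (phase φ = 86.5°).

PF = 0.06166 (lagging, φ = 86.5°)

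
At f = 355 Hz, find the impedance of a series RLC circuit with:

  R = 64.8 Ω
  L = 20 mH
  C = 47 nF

Step 1 — Angular frequency: ω = 2π·f = 2π·355 = 2231 rad/s.
Step 2 — Component impedances:
  R: Z = R = 64.8 Ω
  L: Z = jωL = j·2231·0.02 = 0 + j44.61 Ω
  C: Z = 1/(jωC) = -j/(ω·C) = 0 - j9539 Ω
Step 3 — Series combination: Z_total = R + L + C = 64.8 - j9494 Ω = 9494∠-89.6° Ω.

Z = 64.8 - j9494 Ω = 9494∠-89.6° Ω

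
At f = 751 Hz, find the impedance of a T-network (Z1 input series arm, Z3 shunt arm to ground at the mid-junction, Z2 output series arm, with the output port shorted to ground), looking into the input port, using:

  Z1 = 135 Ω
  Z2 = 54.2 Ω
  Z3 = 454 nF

Step 1 — Angular frequency: ω = 2π·f = 2π·751 = 4719 rad/s.
Step 2 — Component impedances:
  Z1: Z = R = 135 Ω
  Z2: Z = R = 54.2 Ω
  Z3: Z = 1/(jωC) = -j/(ω·C) = 0 - j466.8 Ω
Step 3 — With the output port shorted to ground, the output series arm Z2 runs from the junction to ground; the shunt arm Z3 also runs from the junction to ground. They appear in parallel: Z3 || Z2 = 53.48 - j6.21 Ω.
Step 4 — Series with input arm Z1: Z_in = Z1 + (Z3 || Z2) = 188.5 - j6.21 Ω = 188.6∠-1.9° Ω.

Z = 188.5 - j6.21 Ω = 188.6∠-1.9° Ω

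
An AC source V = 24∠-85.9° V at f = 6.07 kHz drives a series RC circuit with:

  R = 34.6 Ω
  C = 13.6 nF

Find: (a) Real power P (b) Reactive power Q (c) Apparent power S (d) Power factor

Step 1 — Angular frequency: ω = 2π·f = 2π·6070 = 3.814e+04 rad/s.
Step 2 — Component impedances:
  R: Z = R = 34.6 Ω
  C: Z = 1/(jωC) = -j/(ω·C) = 0 - j1928 Ω
Step 3 — Series combination: Z_total = R + C = 34.6 - j1928 Ω = 1928∠-89.0° Ω.
Step 4 — Source phasor: V = 24∠-85.9° V = 1.716 - j23.94 V.
Step 5 — Current: I = V / Z = 0.01243 + j0.000667 A = 0.01245∠3.1° A.
Step 6 — Complex power: S = V·I* = 0.00536 - j0.2987 VA.
Step 7 — Real power: P = Re(S) = 0.00536 W.
Step 8 — Reactive power: Q = Im(S) = -0.2987 VAR.
Step 9 — Apparent power: |S| = 0.2987 VA.
Step 10 — Power factor: PF = P/|S| = 0.01794 (leading).

(a) P = 0.00536 W  (b) Q = -0.2987 VAR  (c) S = 0.2987 VA  (d) PF = 0.01794 (leading)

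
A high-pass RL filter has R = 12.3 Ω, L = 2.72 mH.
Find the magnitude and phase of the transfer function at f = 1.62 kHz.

Step 1 — Angular frequency: ω = 2π·1620 = 1.018e+04 rad/s.
Step 2 — Transfer function: H(jω) = jωL/(R + jωL).
Step 3 — Numerator jωL = j·27.69; denominator R + jωL = 12.3 + j27.69.
Step 4 — H = 0.8352 + j0.371.
Step 5 — Magnitude: |H| = 0.9139 (-0.8 dB); phase: φ = 24.0°.

|H| = 0.9139 (-0.8 dB), φ = 24.0°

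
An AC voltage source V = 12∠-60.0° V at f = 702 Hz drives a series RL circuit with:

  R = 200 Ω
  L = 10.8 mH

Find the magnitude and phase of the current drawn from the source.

Step 1 — Angular frequency: ω = 2π·f = 2π·702 = 4411 rad/s.
Step 2 — Component impedances:
  R: Z = R = 200 Ω
  L: Z = jωL = j·4411·0.0108 = 0 + j47.64 Ω
Step 3 — Series combination: Z_total = R + L = 200 + j47.64 Ω = 205.6∠13.4° Ω.
Step 4 — Source phasor: V = 12∠-60.0° V = 6 - j10.39 V.
Step 5 — Ohm's law: I = V / Z_total = (6 - j10.39) / (200 + j47.64) = 0.01668 - j0.05593 A.
Step 6 — Convert to polar: |I| = 0.05837 A, ∠I = -73.4°.

I = 0.05837∠-73.4° A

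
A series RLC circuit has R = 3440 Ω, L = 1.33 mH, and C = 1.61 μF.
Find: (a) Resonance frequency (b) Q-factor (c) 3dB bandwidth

Step 1 — Resonance: ω₀ = 1/√(LC) = 1/√(0.00133·1.61e-06) = 2.161e+04 rad/s.
Step 2 — f₀ = ω₀/(2π) = 3439 Hz.
Step 3 — Series Q: Q = ω₀L/R = 2.161e+04·0.00133/3440 = 0.008355.
Step 4 — Bandwidth: Δω = ω₀/Q = 2.586e+06 rad/s; BW = Δω/(2π) = 4.116e+05 Hz.

(a) f₀ = 3439 Hz  (b) Q = 0.008355  (c) BW = 4.116e+05 Hz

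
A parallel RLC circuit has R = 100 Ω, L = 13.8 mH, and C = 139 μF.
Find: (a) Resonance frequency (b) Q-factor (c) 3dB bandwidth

Step 1 — Resonance: ω₀ = 1/√(LC) = 1/√(0.0138·0.000139) = 722 rad/s.
Step 2 — f₀ = ω₀/(2π) = 114.9 Hz.
Step 3 — Parallel Q: Q = R/(ω₀L) = 100/(722·0.0138) = 10.04.
Step 4 — Bandwidth: Δω = ω₀/Q = 71.94 rad/s; BW = Δω/(2π) = 11.45 Hz.

(a) f₀ = 114.9 Hz  (b) Q = 10.04  (c) BW = 11.45 Hz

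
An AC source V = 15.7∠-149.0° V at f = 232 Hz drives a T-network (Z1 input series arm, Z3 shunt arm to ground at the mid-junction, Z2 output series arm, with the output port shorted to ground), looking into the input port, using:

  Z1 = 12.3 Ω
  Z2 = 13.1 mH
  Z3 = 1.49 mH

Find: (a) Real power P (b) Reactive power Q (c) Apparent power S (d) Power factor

Step 1 — Angular frequency: ω = 2π·f = 2π·232 = 1458 rad/s.
Step 2 — Component impedances:
  Z1: Z = R = 12.3 Ω
  Z2: Z = jωL = j·1458·0.0131 = 0 + j19.1 Ω
  Z3: Z = jωL = j·1458·0.00149 = 0 + j2.172 Ω
Step 3 — With the output port shorted to ground, the output series arm Z2 runs from the junction to ground; the shunt arm Z3 also runs from the junction to ground. They appear in parallel: Z3 || Z2 = 0 + j1.95 Ω.
Step 4 — Series with input arm Z1: Z_in = Z1 + (Z3 || Z2) = 12.3 + j1.95 Ω = 12.45∠9.0° Ω.
Step 5 — Source phasor: V = 15.7∠-149.0° V = -13.46 - j8.086 V.
Step 6 — Current: I = V / Z = -1.169 - j0.4721 A = 1.261∠-158.0° A.
Step 7 — Complex power: S = V·I* = 19.55 + j3.099 VA.
Step 8 — Real power: P = Re(S) = 19.55 W.
Step 9 — Reactive power: Q = Im(S) = 3.099 VAR.
Step 10 — Apparent power: |S| = 19.79 VA.
Step 11 — Power factor: PF = P/|S| = 0.9877 (lagging).

(a) P = 19.55 W  (b) Q = 3.099 VAR  (c) S = 19.79 VA  (d) PF = 0.9877 (lagging)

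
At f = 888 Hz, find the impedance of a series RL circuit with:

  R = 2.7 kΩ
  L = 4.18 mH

Step 1 — Angular frequency: ω = 2π·f = 2π·888 = 5579 rad/s.
Step 2 — Component impedances:
  R: Z = R = 2700 Ω
  L: Z = jωL = j·5579·0.00418 = 0 + j23.32 Ω
Step 3 — Series combination: Z_total = R + L = 2700 + j23.32 Ω = 2700∠0.5° Ω.

Z = 2700 + j23.32 Ω = 2700∠0.5° Ω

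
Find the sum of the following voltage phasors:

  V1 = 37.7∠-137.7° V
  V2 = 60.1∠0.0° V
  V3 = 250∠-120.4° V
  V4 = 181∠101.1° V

Step 1 — Convert each phasor to rectangular form:
  V1 = 37.7·(cos(-137.7°) + j·sin(-137.7°)) = -27.88 - j25.37 V
  V2 = 60.1·(cos(0.0°) + j·sin(0.0°)) = 60.1 V
  V3 = 250·(cos(-120.4°) + j·sin(-120.4°)) = -126.5 - j215.6 V
  V4 = 181·(cos(101.1°) + j·sin(101.1°)) = -34.85 + j177.6 V
Step 2 — Sum components: V_total = -129.1 - j63.39 V.
Step 3 — Convert to polar: |V_total| = 143.9 V, ∠V_total = -153.9°.

V_total = 143.9∠-153.9° V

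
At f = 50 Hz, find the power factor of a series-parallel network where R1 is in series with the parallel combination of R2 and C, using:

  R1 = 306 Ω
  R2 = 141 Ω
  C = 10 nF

Step 1 — Angular frequency: ω = 2π·f = 2π·50 = 314.2 rad/s.
Step 2 — Component impedances:
  R1: Z = R = 306 Ω
  R2: Z = R = 141 Ω
  C: Z = 1/(jωC) = -j/(ω·C) = 0 - j3.183e+05 Ω
Step 3 — Parallel branch: R2 || C = 1/(1/R2 + 1/C) = 141 - j0.06246 Ω.
Step 4 — Series with R1: Z_total = R1 + (R2 || C) = 447 - j0.06246 Ω = 447∠-0.0° Ω.
Step 5 — Power factor: PF = cos(φ) = Re(Z)/|Z| = 447/447 = 1.
Step 6 — Type: Im(Z) = -0.06246 ⇒ leading (phase φ = -0.0°).

PF = 1 (leading, φ = -0.0°)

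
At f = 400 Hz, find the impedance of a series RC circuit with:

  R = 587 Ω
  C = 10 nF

Step 1 — Angular frequency: ω = 2π·f = 2π·400 = 2513 rad/s.
Step 2 — Component impedances:
  R: Z = R = 587 Ω
  C: Z = 1/(jωC) = -j/(ω·C) = 0 - j3.979e+04 Ω
Step 3 — Series combination: Z_total = R + C = 587 - j3.979e+04 Ω = 3.979e+04∠-89.2° Ω.

Z = 587 - j3.979e+04 Ω = 3.979e+04∠-89.2° Ω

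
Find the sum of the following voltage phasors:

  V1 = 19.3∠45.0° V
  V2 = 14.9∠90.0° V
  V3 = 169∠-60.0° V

Step 1 — Convert each phasor to rectangular form:
  V1 = 19.3·(cos(45.0°) + j·sin(45.0°)) = 13.65 + j13.65 V
  V2 = 14.9·(cos(90.0°) + j·sin(90.0°)) = 0 + j14.9 V
  V3 = 169·(cos(-60.0°) + j·sin(-60.0°)) = 84.5 - j146.4 V
Step 2 — Sum components: V_total = 98.15 - j117.8 V.
Step 3 — Convert to polar: |V_total| = 153.3 V, ∠V_total = -50.2°.

V_total = 153.3∠-50.2° V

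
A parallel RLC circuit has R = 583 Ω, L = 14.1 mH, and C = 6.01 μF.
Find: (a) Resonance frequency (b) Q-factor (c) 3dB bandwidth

Step 1 — Resonance: ω₀ = 1/√(LC) = 1/√(0.0141·6.01e-06) = 3435 rad/s.
Step 2 — f₀ = ω₀/(2π) = 546.7 Hz.
Step 3 — Parallel Q: Q = R/(ω₀L) = 583/(3435·0.0141) = 12.04.
Step 4 — Bandwidth: Δω = ω₀/Q = 285.4 rad/s; BW = Δω/(2π) = 45.42 Hz.

(a) f₀ = 546.7 Hz  (b) Q = 12.04  (c) BW = 45.42 Hz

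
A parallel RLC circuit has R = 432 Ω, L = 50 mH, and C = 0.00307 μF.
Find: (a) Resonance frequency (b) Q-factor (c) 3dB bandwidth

Step 1 — Resonance: ω₀ = 1/√(LC) = 1/√(0.05·3.07e-09) = 8.071e+04 rad/s.
Step 2 — f₀ = ω₀/(2π) = 1.285e+04 Hz.
Step 3 — Parallel Q: Q = R/(ω₀L) = 432/(8.071e+04·0.05) = 0.107.
Step 4 — Bandwidth: Δω = ω₀/Q = 7.54e+05 rad/s; BW = Δω/(2π) = 1.2e+05 Hz.

(a) f₀ = 1.285e+04 Hz  (b) Q = 0.107  (c) BW = 1.2e+05 Hz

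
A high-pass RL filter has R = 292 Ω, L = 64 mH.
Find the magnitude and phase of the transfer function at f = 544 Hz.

Step 1 — Angular frequency: ω = 2π·544 = 3418 rad/s.
Step 2 — Transfer function: H(jω) = jωL/(R + jωL).
Step 3 — Numerator jωL = j·218.8; denominator R + jωL = 292 + j218.8.
Step 4 — H = 0.3595 + j0.4798.
Step 5 — Magnitude: |H| = 0.5996 (-4.4 dB); phase: φ = 53.2°.

|H| = 0.5996 (-4.4 dB), φ = 53.2°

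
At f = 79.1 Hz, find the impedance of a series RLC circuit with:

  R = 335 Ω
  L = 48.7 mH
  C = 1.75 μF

Step 1 — Angular frequency: ω = 2π·f = 2π·79.1 = 497 rad/s.
Step 2 — Component impedances:
  R: Z = R = 335 Ω
  L: Z = jωL = j·497·0.0487 = 0 + j24.2 Ω
  C: Z = 1/(jωC) = -j/(ω·C) = 0 - j1150 Ω
Step 3 — Series combination: Z_total = R + L + C = 335 - j1126 Ω = 1174∠-73.4° Ω.

Z = 335 - j1126 Ω = 1174∠-73.4° Ω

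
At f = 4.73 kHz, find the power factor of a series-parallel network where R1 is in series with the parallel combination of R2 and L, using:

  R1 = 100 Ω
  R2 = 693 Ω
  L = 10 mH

Step 1 — Angular frequency: ω = 2π·f = 2π·4730 = 2.972e+04 rad/s.
Step 2 — Component impedances:
  R1: Z = R = 100 Ω
  R2: Z = R = 693 Ω
  L: Z = jωL = j·2.972e+04·0.01 = 0 + j297.2 Ω
Step 3 — Parallel branch: R2 || L = 1/(1/R2 + 1/L) = 107.7 + j251 Ω.
Step 4 — Series with R1: Z_total = R1 + (R2 || L) = 207.7 + j251 Ω = 325.8∠50.4° Ω.
Step 5 — Power factor: PF = cos(φ) = Re(Z)/|Z| = 207.65/325.78 = 0.6374.
Step 6 — Type: Im(Z) = 251 ⇒ lagging (phase φ = 50.4°).

PF = 0.6374 (lagging, φ = 50.4°)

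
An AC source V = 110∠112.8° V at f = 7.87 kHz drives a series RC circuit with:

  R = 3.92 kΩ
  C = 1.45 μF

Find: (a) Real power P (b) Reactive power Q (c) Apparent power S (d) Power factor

Step 1 — Angular frequency: ω = 2π·f = 2π·7870 = 4.945e+04 rad/s.
Step 2 — Component impedances:
  R: Z = R = 3920 Ω
  C: Z = 1/(jωC) = -j/(ω·C) = 0 - j13.95 Ω
Step 3 — Series combination: Z_total = R + C = 3920 - j13.95 Ω = 3920∠-0.2° Ω.
Step 4 — Source phasor: V = 110∠112.8° V = -42.63 + j101.4 V.
Step 5 — Current: I = V / Z = -0.01097 + j0.02583 A = 0.02806∠113.0° A.
Step 6 — Complex power: S = V·I* = 3.087 - j0.01098 VA.
Step 7 — Real power: P = Re(S) = 3.087 W.
Step 8 — Reactive power: Q = Im(S) = -0.01098 VAR.
Step 9 — Apparent power: |S| = 3.087 VA.
Step 10 — Power factor: PF = P/|S| = 1 (leading).

(a) P = 3.087 W  (b) Q = -0.01098 VAR  (c) S = 3.087 VA  (d) PF = 1 (leading)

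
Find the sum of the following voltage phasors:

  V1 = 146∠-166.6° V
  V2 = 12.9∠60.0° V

Step 1 — Convert each phasor to rectangular form:
  V1 = 146·(cos(-166.6°) + j·sin(-166.6°)) = -142 - j33.84 V
  V2 = 12.9·(cos(60.0°) + j·sin(60.0°)) = 6.45 + j11.17 V
Step 2 — Sum components: V_total = -135.6 - j22.66 V.
Step 3 — Convert to polar: |V_total| = 137.5 V, ∠V_total = -170.5°.

V_total = 137.5∠-170.5° V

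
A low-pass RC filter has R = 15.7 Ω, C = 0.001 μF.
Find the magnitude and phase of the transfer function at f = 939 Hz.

Step 1 — Angular frequency: ω = 2π·939 = 5900 rad/s.
Step 2 — Transfer function: H(jω) = 1/(1 + jωRC).
Step 3 — Denominator: 1 + jωRC = 1 + j·5900·15.7·1e-09 = 1 + j9.263e-05.
Step 4 — H = 1 - j9.263e-05.
Step 5 — Magnitude: |H| = 1 (-0.0 dB); phase: φ = -0.0°.

|H| = 1 (-0.0 dB), φ = -0.0°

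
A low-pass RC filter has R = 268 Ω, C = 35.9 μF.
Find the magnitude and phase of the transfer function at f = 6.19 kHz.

Step 1 — Angular frequency: ω = 2π·6190 = 3.889e+04 rad/s.
Step 2 — Transfer function: H(jω) = 1/(1 + jωRC).
Step 3 — Denominator: 1 + jωRC = 1 + j·3.889e+04·268·3.59e-05 = 1 + j374.2.
Step 4 — H = 7.142e-06 - j0.002672.
Step 5 — Magnitude: |H| = 0.002672 (-51.5 dB); phase: φ = -89.8°.

|H| = 0.002672 (-51.5 dB), φ = -89.8°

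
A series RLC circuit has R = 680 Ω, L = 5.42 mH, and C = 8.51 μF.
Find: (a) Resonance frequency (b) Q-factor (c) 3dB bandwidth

Step 1 — Resonance: ω₀ = 1/√(LC) = 1/√(0.00542·8.51e-06) = 4656 rad/s.
Step 2 — f₀ = ω₀/(2π) = 741.1 Hz.
Step 3 — Series Q: Q = ω₀L/R = 4656·0.00542/680 = 0.03711.
Step 4 — Bandwidth: Δω = ω₀/Q = 1.255e+05 rad/s; BW = Δω/(2π) = 1.997e+04 Hz.

(a) f₀ = 741.1 Hz  (b) Q = 0.03711  (c) BW = 1.997e+04 Hz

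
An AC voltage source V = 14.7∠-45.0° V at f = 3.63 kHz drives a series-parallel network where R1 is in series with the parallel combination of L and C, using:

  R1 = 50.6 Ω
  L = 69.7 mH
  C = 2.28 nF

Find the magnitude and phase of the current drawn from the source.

Step 1 — Angular frequency: ω = 2π·f = 2π·3630 = 2.281e+04 rad/s.
Step 2 — Component impedances:
  R1: Z = R = 50.6 Ω
  L: Z = jωL = j·2.281e+04·0.0697 = 0 + j1590 Ω
  C: Z = 1/(jωC) = -j/(ω·C) = 0 - j1.923e+04 Ω
Step 3 — Parallel branch: L || C = 1/(1/L + 1/C) = 0 + j1733 Ω.
Step 4 — Series with R1: Z_total = R1 + (L || C) = 50.6 + j1733 Ω = 1734∠88.3° Ω.
Step 5 — Source phasor: V = 14.7∠-45.0° V = 10.39 - j10.39 V.
Step 6 — Ohm's law: I = V / Z_total = (10.39 - j10.39) / (50.6 + j1733) = -0.005818 - j0.006168 A.
Step 7 — Convert to polar: |I| = 0.008479 A, ∠I = -133.3°.

I = 0.008479∠-133.3° A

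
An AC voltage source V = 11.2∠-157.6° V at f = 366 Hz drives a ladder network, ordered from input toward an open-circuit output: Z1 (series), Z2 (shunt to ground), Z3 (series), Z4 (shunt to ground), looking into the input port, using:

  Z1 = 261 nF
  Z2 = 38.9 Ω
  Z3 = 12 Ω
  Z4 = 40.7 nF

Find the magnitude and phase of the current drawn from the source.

Step 1 — Angular frequency: ω = 2π·f = 2π·366 = 2300 rad/s.
Step 2 — Component impedances:
  Z1: Z = 1/(jωC) = -j/(ω·C) = 0 - j1666 Ω
  Z2: Z = R = 38.9 Ω
  Z3: Z = R = 12 Ω
  Z4: Z = 1/(jωC) = -j/(ω·C) = 0 - j1.068e+04 Ω
Step 3 — Ladder network (open output): work backward from the far end, alternating series and parallel combinations. Z_in = 38.9 - j1666 Ω = 1667∠-88.7° Ω.
Step 4 — Source phasor: V = 11.2∠-157.6° V = -10.35 - j4.268 V.
Step 5 — Ohm's law: I = V / Z_total = (-10.35 - j4.268) / (38.9 - j1666) = 0.002415 - j0.006271 A.
Step 6 — Convert to polar: |I| = 0.00672 A, ∠I = -68.9°.

I = 0.00672∠-68.9° A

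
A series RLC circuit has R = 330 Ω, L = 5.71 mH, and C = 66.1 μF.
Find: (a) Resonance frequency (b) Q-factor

Step 1 — Resonance condition Im(Z)=0 gives ω₀ = 1/√(LC).
Step 2 — ω₀ = 1/√(0.00571·6.61e-05) = 1628 rad/s.
Step 3 — f₀ = ω₀/(2π) = 259.1 Hz.
Step 4 — Series Q: Q = ω₀L/R = 1628·0.00571/330 = 0.02816.

(a) f₀ = 259.1 Hz  (b) Q = 0.02816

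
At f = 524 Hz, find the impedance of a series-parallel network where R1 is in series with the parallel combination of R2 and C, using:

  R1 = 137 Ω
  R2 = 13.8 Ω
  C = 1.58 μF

Step 1 — Angular frequency: ω = 2π·f = 2π·524 = 3292 rad/s.
Step 2 — Component impedances:
  R1: Z = R = 137 Ω
  R2: Z = R = 13.8 Ω
  C: Z = 1/(jωC) = -j/(ω·C) = 0 - j192.2 Ω
Step 3 — Parallel branch: R2 || C = 1/(1/R2 + 1/C) = 13.73 - j0.9856 Ω.
Step 4 — Series with R1: Z_total = R1 + (R2 || C) = 150.7 - j0.9856 Ω = 150.7∠-0.4° Ω.

Z = 150.7 - j0.9856 Ω = 150.7∠-0.4° Ω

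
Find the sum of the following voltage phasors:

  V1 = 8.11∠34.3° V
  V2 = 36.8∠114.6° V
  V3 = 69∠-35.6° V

Step 1 — Convert each phasor to rectangular form:
  V1 = 8.11·(cos(34.3°) + j·sin(34.3°)) = 6.7 + j4.57 V
  V2 = 36.8·(cos(114.6°) + j·sin(114.6°)) = -15.32 + j33.46 V
  V3 = 69·(cos(-35.6°) + j·sin(-35.6°)) = 56.1 - j40.17 V
Step 2 — Sum components: V_total = 47.48 - j2.136 V.
Step 3 — Convert to polar: |V_total| = 47.53 V, ∠V_total = -2.6°.

V_total = 47.53∠-2.6° V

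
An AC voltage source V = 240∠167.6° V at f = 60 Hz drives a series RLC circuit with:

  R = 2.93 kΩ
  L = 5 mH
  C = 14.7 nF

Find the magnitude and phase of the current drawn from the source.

Step 1 — Angular frequency: ω = 2π·f = 2π·60 = 377 rad/s.
Step 2 — Component impedances:
  R: Z = R = 2930 Ω
  L: Z = jωL = j·377·0.005 = 0 + j1.885 Ω
  C: Z = 1/(jωC) = -j/(ω·C) = 0 - j1.804e+05 Ω
Step 3 — Series combination: Z_total = R + L + C = 2930 - j1.804e+05 Ω = 1.805e+05∠-89.1° Ω.
Step 4 — Source phasor: V = 240∠167.6° V = -234.4 + j51.54 V.
Step 5 — Ohm's law: I = V / Z_total = (-234.4 + j51.54) / (2930 - j1.804e+05) = -0.0003066 - j0.001294 A.
Step 6 — Convert to polar: |I| = 0.00133 A, ∠I = -103.3°.

I = 0.00133∠-103.3° A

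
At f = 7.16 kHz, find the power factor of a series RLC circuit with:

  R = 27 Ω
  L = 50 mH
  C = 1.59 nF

Step 1 — Angular frequency: ω = 2π·f = 2π·7160 = 4.499e+04 rad/s.
Step 2 — Component impedances:
  R: Z = R = 27 Ω
  L: Z = jωL = j·4.499e+04·0.05 = 0 + j2249 Ω
  C: Z = 1/(jωC) = -j/(ω·C) = 0 - j1.398e+04 Ω
Step 3 — Series combination: Z_total = R + L + C = 27 - j1.173e+04 Ω = 1.173e+04∠-89.9° Ω.
Step 4 — Power factor: PF = cos(φ) = Re(Z)/|Z| = 27/1.173e+04 = 0.002302.
Step 5 — Type: Im(Z) = -1.173e+04 ⇒ leading (phase φ = -89.9°).

PF = 0.002302 (leading, φ = -89.9°)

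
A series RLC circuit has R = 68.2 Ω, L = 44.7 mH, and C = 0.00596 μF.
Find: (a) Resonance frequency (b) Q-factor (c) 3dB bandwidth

Step 1 — Resonance condition Im(Z)=0 gives ω₀ = 1/√(LC).
Step 2 — ω₀ = 1/√(0.0447·5.96e-09) = 6.127e+04 rad/s.
Step 3 — f₀ = ω₀/(2π) = 9751 Hz.
Step 4 — Series Q: Q = ω₀L/R = 6.127e+04·0.0447/68.2 = 40.16.
Step 5 — 3dB bandwidth: Δω = ω₀/Q = 1526 rad/s; BW = Δω/(2π) = 242.8 Hz.

(a) f₀ = 9751 Hz  (b) Q = 40.16  (c) BW = 242.8 Hz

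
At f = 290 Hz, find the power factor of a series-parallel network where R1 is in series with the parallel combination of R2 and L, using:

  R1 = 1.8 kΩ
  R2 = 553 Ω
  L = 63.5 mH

Step 1 — Angular frequency: ω = 2π·f = 2π·290 = 1822 rad/s.
Step 2 — Component impedances:
  R1: Z = R = 1800 Ω
  R2: Z = R = 553 Ω
  L: Z = jωL = j·1822·0.0635 = 0 + j115.7 Ω
Step 3 — Parallel branch: R2 || L = 1/(1/R2 + 1/L) = 23.19 + j110.9 Ω.
Step 4 — Series with R1: Z_total = R1 + (R2 || L) = 1823 + j110.9 Ω = 1827∠3.5° Ω.
Step 5 — Power factor: PF = cos(φ) = Re(Z)/|Z| = 1823.19/1826.56 = 0.9982.
Step 6 — Type: Im(Z) = 110.9 ⇒ lagging (phase φ = 3.5°).

PF = 0.9982 (lagging, φ = 3.5°)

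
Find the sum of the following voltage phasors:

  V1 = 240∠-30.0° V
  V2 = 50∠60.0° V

Step 1 — Convert each phasor to rectangular form:
  V1 = 240·(cos(-30.0°) + j·sin(-30.0°)) = 207.8 - j120 V
  V2 = 50·(cos(60.0°) + j·sin(60.0°)) = 25 + j43.3 V
Step 2 — Sum components: V_total = 232.8 - j76.7 V.
Step 3 — Convert to polar: |V_total| = 245.2 V, ∠V_total = -18.2°.

V_total = 245.2∠-18.2° V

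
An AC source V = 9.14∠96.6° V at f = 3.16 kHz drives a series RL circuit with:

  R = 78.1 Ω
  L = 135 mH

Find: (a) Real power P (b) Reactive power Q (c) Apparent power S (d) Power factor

Step 1 — Angular frequency: ω = 2π·f = 2π·3160 = 1.985e+04 rad/s.
Step 2 — Component impedances:
  R: Z = R = 78.1 Ω
  L: Z = jωL = j·1.985e+04·0.135 = 0 + j2680 Ω
Step 3 — Series combination: Z_total = R + L = 78.1 + j2680 Ω = 2682∠88.3° Ω.
Step 4 — Source phasor: V = 9.14∠96.6° V = -1.051 + j9.079 V.
Step 5 — Current: I = V / Z = 0.003373 + j0.0004902 A = 0.003408∠8.3° A.
Step 6 — Complex power: S = V·I* = 0.0009073 + j0.03114 VA.
Step 7 — Real power: P = Re(S) = 0.0009073 W.
Step 8 — Reactive power: Q = Im(S) = 0.03114 VAR.
Step 9 — Apparent power: |S| = 0.03115 VA.
Step 10 — Power factor: PF = P/|S| = 0.02913 (lagging).

(a) P = 0.0009073 W  (b) Q = 0.03114 VAR  (c) S = 0.03115 VA  (d) PF = 0.02913 (lagging)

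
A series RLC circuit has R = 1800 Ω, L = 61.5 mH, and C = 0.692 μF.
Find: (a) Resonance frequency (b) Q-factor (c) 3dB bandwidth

Step 1 — Resonance: ω₀ = 1/√(LC) = 1/√(0.0615·6.92e-07) = 4847 rad/s.
Step 2 — f₀ = ω₀/(2π) = 771.5 Hz.
Step 3 — Series Q: Q = ω₀L/R = 4847·0.0615/1800 = 0.1656.
Step 4 — Bandwidth: Δω = ω₀/Q = 2.927e+04 rad/s; BW = Δω/(2π) = 4658 Hz.

(a) f₀ = 771.5 Hz  (b) Q = 0.1656  (c) BW = 4658 Hz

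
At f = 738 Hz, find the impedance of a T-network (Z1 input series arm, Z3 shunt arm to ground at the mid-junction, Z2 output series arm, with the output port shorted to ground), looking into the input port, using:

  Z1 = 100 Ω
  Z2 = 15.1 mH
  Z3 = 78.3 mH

Step 1 — Angular frequency: ω = 2π·f = 2π·738 = 4637 rad/s.
Step 2 — Component impedances:
  Z1: Z = R = 100 Ω
  Z2: Z = jωL = j·4637·0.0151 = 0 + j70.02 Ω
  Z3: Z = jωL = j·4637·0.0783 = 0 + j363.1 Ω
Step 3 — With the output port shorted to ground, the output series arm Z2 runs from the junction to ground; the shunt arm Z3 also runs from the junction to ground. They appear in parallel: Z3 || Z2 = 0 + j58.7 Ω.
Step 4 — Series with input arm Z1: Z_in = Z1 + (Z3 || Z2) = 100 + j58.7 Ω = 116∠30.4° Ω.

Z = 100 + j58.7 Ω = 116∠30.4° Ω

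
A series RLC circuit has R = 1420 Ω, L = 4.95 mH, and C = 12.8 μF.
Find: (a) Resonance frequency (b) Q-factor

Step 1 — Resonance condition Im(Z)=0 gives ω₀ = 1/√(LC).
Step 2 — ω₀ = 1/√(0.00495·1.28e-05) = 3973 rad/s.
Step 3 — f₀ = ω₀/(2π) = 632.3 Hz.
Step 4 — Series Q: Q = ω₀L/R = 3973·0.00495/1420 = 0.01385.

(a) f₀ = 632.3 Hz  (b) Q = 0.01385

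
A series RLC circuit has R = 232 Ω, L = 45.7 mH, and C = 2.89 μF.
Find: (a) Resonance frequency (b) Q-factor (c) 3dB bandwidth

Step 1 — Resonance: ω₀ = 1/√(LC) = 1/√(0.0457·2.89e-06) = 2752 rad/s.
Step 2 — f₀ = ω₀/(2π) = 437.9 Hz.
Step 3 — Series Q: Q = ω₀L/R = 2752·0.0457/232 = 0.542.
Step 4 — Bandwidth: Δω = ω₀/Q = 5077 rad/s; BW = Δω/(2π) = 808 Hz.

(a) f₀ = 437.9 Hz  (b) Q = 0.542  (c) BW = 808 Hz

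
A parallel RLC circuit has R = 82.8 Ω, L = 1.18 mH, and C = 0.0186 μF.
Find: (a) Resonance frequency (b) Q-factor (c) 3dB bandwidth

Step 1 — Resonance: ω₀ = 1/√(LC) = 1/√(0.00118·1.86e-08) = 2.135e+05 rad/s.
Step 2 — f₀ = ω₀/(2π) = 3.397e+04 Hz.
Step 3 — Parallel Q: Q = R/(ω₀L) = 82.8/(2.135e+05·0.00118) = 0.3287.
Step 4 — Bandwidth: Δω = ω₀/Q = 6.493e+05 rad/s; BW = Δω/(2π) = 1.033e+05 Hz.

(a) f₀ = 3.397e+04 Hz  (b) Q = 0.3287  (c) BW = 1.033e+05 Hz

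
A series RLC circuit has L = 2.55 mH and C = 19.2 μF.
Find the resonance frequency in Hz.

Step 1 — Resonance condition Im(Z)=0 gives ω₀ = 1/√(LC).
Step 2 — ω₀ = 1/√(0.00255·1.92e-05) = 4519 rad/s.
Step 3 — f₀ = ω₀/(2π) = 719.3 Hz.

f₀ = 719.3 Hz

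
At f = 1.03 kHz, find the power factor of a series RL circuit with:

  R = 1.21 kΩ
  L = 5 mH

Step 1 — Angular frequency: ω = 2π·f = 2π·1030 = 6472 rad/s.
Step 2 — Component impedances:
  R: Z = R = 1210 Ω
  L: Z = jωL = j·6472·0.005 = 0 + j32.36 Ω
Step 3 — Series combination: Z_total = R + L = 1210 + j32.36 Ω = 1210∠1.5° Ω.
Step 4 — Power factor: PF = cos(φ) = Re(Z)/|Z| = 1210/1210.43 = 0.9996.
Step 5 — Type: Im(Z) = 32.36 ⇒ lagging (phase φ = 1.5°).

PF = 0.9996 (lagging, φ = 1.5°)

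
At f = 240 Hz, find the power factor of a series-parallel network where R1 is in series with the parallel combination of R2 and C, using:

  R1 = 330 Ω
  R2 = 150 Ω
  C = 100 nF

Step 1 — Angular frequency: ω = 2π·f = 2π·240 = 1508 rad/s.
Step 2 — Component impedances:
  R1: Z = R = 330 Ω
  R2: Z = R = 150 Ω
  C: Z = 1/(jωC) = -j/(ω·C) = 0 - j6631 Ω
Step 3 — Parallel branch: R2 || C = 1/(1/R2 + 1/C) = 149.9 - j3.391 Ω.
Step 4 — Series with R1: Z_total = R1 + (R2 || C) = 479.9 - j3.391 Ω = 479.9∠-0.4° Ω.
Step 5 — Power factor: PF = cos(φ) = Re(Z)/|Z| = 479.9/479.9 = 1.
Step 6 — Type: Im(Z) = -3.391 ⇒ leading (phase φ = -0.4°).

PF = 1 (leading, φ = -0.4°)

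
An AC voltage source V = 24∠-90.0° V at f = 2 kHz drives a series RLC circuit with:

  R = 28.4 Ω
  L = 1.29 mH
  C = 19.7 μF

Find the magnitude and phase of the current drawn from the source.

Step 1 — Angular frequency: ω = 2π·f = 2π·2000 = 1.257e+04 rad/s.
Step 2 — Component impedances:
  R: Z = R = 28.4 Ω
  L: Z = jωL = j·1.257e+04·0.00129 = 0 + j16.21 Ω
  C: Z = 1/(jωC) = -j/(ω·C) = 0 - j4.039 Ω
Step 3 — Series combination: Z_total = R + L + C = 28.4 + j12.17 Ω = 30.9∠23.2° Ω.
Step 4 — Source phasor: V = 24∠-90.0° V = 0 - j24 V.
Step 5 — Ohm's law: I = V / Z_total = (0 - j24) / (28.4 + j12.17) = -0.306 - j0.7139 A.
Step 6 — Convert to polar: |I| = 0.7767 A, ∠I = -113.2°.

I = 0.7767∠-113.2° A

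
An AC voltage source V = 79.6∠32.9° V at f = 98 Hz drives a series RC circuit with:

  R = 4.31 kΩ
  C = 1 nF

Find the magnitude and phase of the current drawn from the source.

Step 1 — Angular frequency: ω = 2π·f = 2π·98 = 615.8 rad/s.
Step 2 — Component impedances:
  R: Z = R = 4310 Ω
  C: Z = 1/(jωC) = -j/(ω·C) = 0 - j1.624e+06 Ω
Step 3 — Series combination: Z_total = R + C = 4310 - j1.624e+06 Ω = 1.624e+06∠-89.8° Ω.
Step 4 — Source phasor: V = 79.6∠32.9° V = 66.83 + j43.24 V.
Step 5 — Ohm's law: I = V / Z_total = (66.83 + j43.24) / (4310 - j1.624e+06) = -2.651e-05 + j4.122e-05 A.
Step 6 — Convert to polar: |I| = 4.901e-05 A, ∠I = 122.7°.

I = 4.901e-05∠122.7° A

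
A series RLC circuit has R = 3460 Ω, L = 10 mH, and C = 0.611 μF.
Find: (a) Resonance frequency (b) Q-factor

Step 1 — Resonance condition Im(Z)=0 gives ω₀ = 1/√(LC).
Step 2 — ω₀ = 1/√(0.01·6.11e-07) = 1.279e+04 rad/s.
Step 3 — f₀ = ω₀/(2π) = 2036 Hz.
Step 4 — Series Q: Q = ω₀L/R = 1.279e+04·0.01/3460 = 0.03697.

(a) f₀ = 2036 Hz  (b) Q = 0.03697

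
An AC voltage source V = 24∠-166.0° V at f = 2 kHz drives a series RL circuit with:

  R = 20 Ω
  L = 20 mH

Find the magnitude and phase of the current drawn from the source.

Step 1 — Angular frequency: ω = 2π·f = 2π·2000 = 1.257e+04 rad/s.
Step 2 — Component impedances:
  R: Z = R = 20 Ω
  L: Z = jωL = j·1.257e+04·0.02 = 0 + j251.3 Ω
Step 3 — Series combination: Z_total = R + L = 20 + j251.3 Ω = 252.1∠85.5° Ω.
Step 4 — Source phasor: V = 24∠-166.0° V = -23.29 - j5.806 V.
Step 5 — Ohm's law: I = V / Z_total = (-23.29 - j5.806) / (20 + j251.3) = -0.03028 + j0.09025 A.
Step 6 — Convert to polar: |I| = 0.09519 A, ∠I = 108.5°.

I = 0.09519∠108.5° A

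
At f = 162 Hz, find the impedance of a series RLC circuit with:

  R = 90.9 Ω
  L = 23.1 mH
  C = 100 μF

Step 1 — Angular frequency: ω = 2π·f = 2π·162 = 1018 rad/s.
Step 2 — Component impedances:
  R: Z = R = 90.9 Ω
  L: Z = jωL = j·1018·0.0231 = 0 + j23.51 Ω
  C: Z = 1/(jωC) = -j/(ω·C) = 0 - j9.824 Ω
Step 3 — Series combination: Z_total = R + L + C = 90.9 + j13.69 Ω = 91.92∠8.6° Ω.

Z = 90.9 + j13.69 Ω = 91.92∠8.6° Ω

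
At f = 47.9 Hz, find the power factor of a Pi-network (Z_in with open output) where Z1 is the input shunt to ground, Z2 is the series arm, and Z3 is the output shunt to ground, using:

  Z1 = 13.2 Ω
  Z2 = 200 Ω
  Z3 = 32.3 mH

Step 1 — Angular frequency: ω = 2π·f = 2π·47.9 = 301 rad/s.
Step 2 — Component impedances:
  Z1: Z = R = 13.2 Ω
  Z2: Z = R = 200 Ω
  Z3: Z = jωL = j·301·0.0323 = 0 + j9.721 Ω
Step 3 — With open output, the series arm Z2 and the output shunt Z3 appear in series to ground: Z2 + Z3 = 200 + j9.721 Ω.
Step 4 — Parallel with input shunt Z1: Z_in = Z1 || (Z2 + Z3) = 12.38 + j0.03719 Ω = 12.38∠0.2° Ω.
Step 5 — Power factor: PF = cos(φ) = Re(Z)/|Z| = 12.38/12.38 = 1.
Step 6 — Type: Im(Z) = 0.03719 ⇒ lagging (phase φ = 0.2°).

PF = 1 (lagging, φ = 0.2°)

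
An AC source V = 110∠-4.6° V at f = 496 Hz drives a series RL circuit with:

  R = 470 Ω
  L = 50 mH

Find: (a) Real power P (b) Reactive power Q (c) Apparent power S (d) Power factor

Step 1 — Angular frequency: ω = 2π·f = 2π·496 = 3116 rad/s.
Step 2 — Component impedances:
  R: Z = R = 470 Ω
  L: Z = jωL = j·3116·0.05 = 0 + j155.8 Ω
Step 3 — Series combination: Z_total = R + L = 470 + j155.8 Ω = 495.2∠18.3° Ω.
Step 4 — Source phasor: V = 110∠-4.6° V = 109.6 - j8.822 V.
Step 5 — Current: I = V / Z = 0.2046 - j0.0866 A = 0.2222∠-22.9° A.
Step 6 — Complex power: S = V·I* = 23.2 + j7.69 VA.
Step 7 — Real power: P = Re(S) = 23.2 W.
Step 8 — Reactive power: Q = Im(S) = 7.69 VAR.
Step 9 — Apparent power: |S| = 24.44 VA.
Step 10 — Power factor: PF = P/|S| = 0.9492 (lagging).

(a) P = 23.2 W  (b) Q = 7.69 VAR  (c) S = 24.44 VA  (d) PF = 0.9492 (lagging)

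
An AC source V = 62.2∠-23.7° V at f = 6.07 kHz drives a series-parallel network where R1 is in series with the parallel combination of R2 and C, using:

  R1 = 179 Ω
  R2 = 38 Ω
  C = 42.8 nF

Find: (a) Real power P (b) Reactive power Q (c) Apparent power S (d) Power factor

Step 1 — Angular frequency: ω = 2π·f = 2π·6070 = 3.814e+04 rad/s.
Step 2 — Component impedances:
  R1: Z = R = 179 Ω
  R2: Z = R = 38 Ω
  C: Z = 1/(jωC) = -j/(ω·C) = 0 - j612.6 Ω
Step 3 — Parallel branch: R2 || C = 1/(1/R2 + 1/C) = 37.85 - j2.348 Ω.
Step 4 — Series with R1: Z_total = R1 + (R2 || C) = 216.9 - j2.348 Ω = 216.9∠-0.6° Ω.
Step 5 — Source phasor: V = 62.2∠-23.7° V = 56.95 - j25 V.
Step 6 — Current: I = V / Z = 0.2639 - j0.1124 A = 0.2868∠-23.1° A.
Step 7 — Complex power: S = V·I* = 17.84 - j0.1932 VA.
Step 8 — Real power: P = Re(S) = 17.84 W.
Step 9 — Reactive power: Q = Im(S) = -0.1932 VAR.
Step 10 — Apparent power: |S| = 17.84 VA.
Step 11 — Power factor: PF = P/|S| = 0.9999 (leading).

(a) P = 17.84 W  (b) Q = -0.1932 VAR  (c) S = 17.84 VA  (d) PF = 0.9999 (leading)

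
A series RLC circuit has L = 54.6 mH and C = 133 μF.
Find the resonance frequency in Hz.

Step 1 — Resonance condition Im(Z)=0 gives ω₀ = 1/√(LC).
Step 2 — ω₀ = 1/√(0.0546·0.000133) = 371.1 rad/s.
Step 3 — f₀ = ω₀/(2π) = 59.06 Hz.

f₀ = 59.06 Hz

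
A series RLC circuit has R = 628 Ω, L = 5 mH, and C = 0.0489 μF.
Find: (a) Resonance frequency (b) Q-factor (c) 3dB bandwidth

Step 1 — Resonance: ω₀ = 1/√(LC) = 1/√(0.005·4.89e-08) = 6.395e+04 rad/s.
Step 2 — f₀ = ω₀/(2π) = 1.018e+04 Hz.
Step 3 — Series Q: Q = ω₀L/R = 6.395e+04·0.005/628 = 0.5092.
Step 4 — Bandwidth: Δω = ω₀/Q = 1.256e+05 rad/s; BW = Δω/(2π) = 1.999e+04 Hz.

(a) f₀ = 1.018e+04 Hz  (b) Q = 0.5092  (c) BW = 1.999e+04 Hz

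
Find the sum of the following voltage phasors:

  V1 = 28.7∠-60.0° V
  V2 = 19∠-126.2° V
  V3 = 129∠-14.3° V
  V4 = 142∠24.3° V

Step 1 — Convert each phasor to rectangular form:
  V1 = 28.7·(cos(-60.0°) + j·sin(-60.0°)) = 14.35 - j24.85 V
  V2 = 19·(cos(-126.2°) + j·sin(-126.2°)) = -11.22 - j15.33 V
  V3 = 129·(cos(-14.3°) + j·sin(-14.3°)) = 125 - j31.86 V
  V4 = 142·(cos(24.3°) + j·sin(24.3°)) = 129.4 + j58.44 V
Step 2 — Sum components: V_total = 257.6 - j13.62 V.
Step 3 — Convert to polar: |V_total| = 257.9 V, ∠V_total = -3.0°.

V_total = 257.9∠-3.0° V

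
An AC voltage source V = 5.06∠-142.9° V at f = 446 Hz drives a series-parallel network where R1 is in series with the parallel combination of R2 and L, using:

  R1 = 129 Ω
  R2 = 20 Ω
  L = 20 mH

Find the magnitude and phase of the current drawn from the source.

Step 1 — Angular frequency: ω = 2π·f = 2π·446 = 2802 rad/s.
Step 2 — Component impedances:
  R1: Z = R = 129 Ω
  R2: Z = R = 20 Ω
  L: Z = jωL = j·2802·0.02 = 0 + j56.05 Ω
Step 3 — Parallel branch: R2 || L = 1/(1/R2 + 1/L) = 17.74 + j6.331 Ω.
Step 4 — Series with R1: Z_total = R1 + (R2 || L) = 146.7 + j6.331 Ω = 146.9∠2.5° Ω.
Step 5 — Source phasor: V = 5.06∠-142.9° V = -4.036 - j3.052 V.
Step 6 — Ohm's law: I = V / Z_total = (-4.036 - j3.052) / (146.7 + j6.331) = -0.02835 - j0.01958 A.
Step 7 — Convert to polar: |I| = 0.03445 A, ∠I = -145.4°.

I = 0.03445∠-145.4° A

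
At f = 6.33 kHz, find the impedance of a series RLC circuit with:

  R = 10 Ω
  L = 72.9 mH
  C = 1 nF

Step 1 — Angular frequency: ω = 2π·f = 2π·6330 = 3.977e+04 rad/s.
Step 2 — Component impedances:
  R: Z = R = 10 Ω
  L: Z = jωL = j·3.977e+04·0.0729 = 0 + j2899 Ω
  C: Z = 1/(jωC) = -j/(ω·C) = 0 - j2.514e+04 Ω
Step 3 — Series combination: Z_total = R + L + C = 10 - j2.224e+04 Ω = 2.224e+04∠-90.0° Ω.

Z = 10 - j2.224e+04 Ω = 2.224e+04∠-90.0° Ω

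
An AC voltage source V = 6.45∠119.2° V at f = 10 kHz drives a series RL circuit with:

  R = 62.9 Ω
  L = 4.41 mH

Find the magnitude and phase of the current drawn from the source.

Step 1 — Angular frequency: ω = 2π·f = 2π·1e+04 = 6.283e+04 rad/s.
Step 2 — Component impedances:
  R: Z = R = 62.9 Ω
  L: Z = jωL = j·6.283e+04·0.00441 = 0 + j277.1 Ω
Step 3 — Series combination: Z_total = R + L = 62.9 + j277.1 Ω = 284.1∠77.2° Ω.
Step 4 — Source phasor: V = 6.45∠119.2° V = -3.147 + j5.63 V.
Step 5 — Ohm's law: I = V / Z_total = (-3.147 + j5.63) / (62.9 + j277.1) = 0.01687 + j0.01519 A.
Step 6 — Convert to polar: |I| = 0.0227 A, ∠I = 42.0°.

I = 0.0227∠42.0° A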